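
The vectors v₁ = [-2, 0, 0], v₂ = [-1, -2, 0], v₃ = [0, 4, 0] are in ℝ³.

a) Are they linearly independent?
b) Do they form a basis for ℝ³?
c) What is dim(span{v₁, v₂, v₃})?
Not independent, not a basis, dim(span) = 2

Check whether v₃ can be written as a linear combination of v₁ and v₂.
v₃ = (1)·v₁ + (-2)·v₂ = [0, 4, 0], so the three vectors are linearly dependent.
Thus they do not form a basis for ℝ³, and dim(span{v₁, v₂, v₃}) = 2 (spanned by v₁ and v₂).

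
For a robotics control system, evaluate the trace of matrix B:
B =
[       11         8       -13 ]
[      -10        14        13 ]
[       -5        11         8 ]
tr(B) = 11 + 14 + 8 = 33

The trace of a square matrix is the sum of its diagonal entries.
Diagonal entries of B: B[0][0] = 11, B[1][1] = 14, B[2][2] = 8.
tr(B) = 11 + 14 + 8 = 33.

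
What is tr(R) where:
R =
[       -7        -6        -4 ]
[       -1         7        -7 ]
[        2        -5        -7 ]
tr(R) = -7 + 7 - 7 = -7

The trace of a square matrix is the sum of its diagonal entries.
Diagonal entries of R: R[0][0] = -7, R[1][1] = 7, R[2][2] = -7.
tr(R) = -7 + 7 - 7 = -7.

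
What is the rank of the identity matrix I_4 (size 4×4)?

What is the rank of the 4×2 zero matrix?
rank(I_4) = 4, rank(0) = 0

The identity I_4 has 4 columns that are the standard basis vectors e_1, …, e_4. These are linearly independent, so all 4 columns are pivots and rank(I_4) = 4.
The 4×2 zero matrix has every entry zero, so every row is the zero row and there are no pivots; rank(0) = 0.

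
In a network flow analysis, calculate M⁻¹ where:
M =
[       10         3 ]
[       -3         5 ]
det(M) = 59
M⁻¹ =
[     5/59     -3/59 ]
[     3/59     10/59 ]

For a 2×2 matrix M = [[a, b], [c, d]] with det(M) ≠ 0, M⁻¹ = (1/det(M)) * [[d, -b], [-c, a]].
det(M) = (10)*(5) - (3)*(-3) = 50 + 9 = 59.
M⁻¹ = (1/59) * [[5, -3], [3, 10]].
Dividing each entry by 59 and reducing:
M⁻¹ =
[     5/59     -3/59 ]
[     3/59     10/59 ]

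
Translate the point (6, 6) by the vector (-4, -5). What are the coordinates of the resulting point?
(2, 1)

Translation by (-4, -5):
x' = 6 + -4 = 2
y' = 6 + -5 = 1
Homogeneous matrix: [[1, 0, -4], [0, 1, -5], [0, 0, 1]]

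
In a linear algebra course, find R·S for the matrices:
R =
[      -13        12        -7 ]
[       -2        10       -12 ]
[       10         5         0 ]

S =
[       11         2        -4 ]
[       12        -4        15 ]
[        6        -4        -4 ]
RS =
[      -41       -46       260 ]
[       26         4       206 ]
[      170         0        35 ]

Matrix multiplication: (RS)[i][j] = sum over k of R[i][k] * S[k][j].
  (RS)[0][0] = (-13)*(11) + (12)*(12) + (-7)*(6) = -41
  (RS)[0][1] = (-13)*(2) + (12)*(-4) + (-7)*(-4) = -46
  (RS)[0][2] = (-13)*(-4) + (12)*(15) + (-7)*(-4) = 260
  (RS)[1][0] = (-2)*(11) + (10)*(12) + (-12)*(6) = 26
  (RS)[1][1] = (-2)*(2) + (10)*(-4) + (-12)*(-4) = 4
  (RS)[1][2] = (-2)*(-4) + (10)*(15) + (-12)*(-4) = 206
  (RS)[2][0] = (10)*(11) + (5)*(12) + (0)*(6) = 170
  (RS)[2][1] = (10)*(2) + (5)*(-4) + (0)*(-4) = 0
  (RS)[2][2] = (10)*(-4) + (5)*(15) + (0)*(-4) = 35
RS =
[      -41       -46       260 ]
[       26         4       206 ]
[      170         0        35 ]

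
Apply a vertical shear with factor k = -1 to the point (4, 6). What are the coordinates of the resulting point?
(4, 2)

Shear matrix for vertical shear with factor k = -1:
[[1, 0], [-1, 1]]
Result: (4, 6) → (4, 2)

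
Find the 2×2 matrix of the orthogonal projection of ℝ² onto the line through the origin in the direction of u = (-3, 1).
[[9/10, -3/10], [-3/10, 1/10]]

The orthogonal projection onto the line spanned by a nonzero vector u = (a, b) has matrix P = (u uᵀ) / (uᵀ u) = (1/(a² + b²)) · [[a², ab], [ab, b²]].
Here u = (-3, 1), so a² + b² = 9 + 1 = 10.
P = (1/10) · [[9, -3], [-3, 1]] = [[9/10, -3/10], [-3/10, 1/10]].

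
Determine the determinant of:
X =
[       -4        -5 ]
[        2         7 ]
det(X) = -18

For a 2×2 matrix [[a, b], [c, d]], det = a*d - b*c.
det(X) = (-4)*(7) - (-5)*(2) = -28 + 10 = -18.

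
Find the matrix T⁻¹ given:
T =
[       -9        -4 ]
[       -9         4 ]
det(T) = -72
T⁻¹ =
[    -1/18     -1/18 ]
[     -1/8       1/8 ]

For a 2×2 matrix T = [[a, b], [c, d]] with det(T) ≠ 0, T⁻¹ = (1/det(T)) * [[d, -b], [-c, a]].
det(T) = (-9)*(4) - (-4)*(-9) = -36 - 36 = -72.
T⁻¹ = (1/-72) * [[4, 4], [9, -9]].
Dividing each entry by -72 and reducing:
T⁻¹ =
[    -1/18     -1/18 ]
[     -1/8       1/8 ]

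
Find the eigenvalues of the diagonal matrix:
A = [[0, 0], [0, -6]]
λ₁ = 0, λ₂ = -6

The characteristic polynomial of A is det(A - λI) = (0 - λ)(-6 - λ) = 0.
The roots are λ = 0 and λ = -6, so the eigenvalues are the diagonal entries.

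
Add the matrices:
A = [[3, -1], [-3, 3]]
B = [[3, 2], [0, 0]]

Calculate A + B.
[[6, 1], [-3, 3]]

Add corresponding elements:
(3)+(3)=6
(-1)+(2)=1
(-3)+(0)=-3
(3)+(0)=3
A + B = [[6, 1], [-3, 3]]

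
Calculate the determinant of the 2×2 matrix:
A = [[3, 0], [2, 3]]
9

For A = [[a, b], [c, d]], det(A) = a*d - b*c.
det(A) = (3)*(3) - (0)*(2) = 9 - 0 = 9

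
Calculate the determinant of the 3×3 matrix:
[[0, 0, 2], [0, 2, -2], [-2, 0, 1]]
8

Expansion along first row:
det = 0·det([[2,-2],[0,1]]) - 0·det([[0,-2],[-2,1]]) + 2·det([[0,2],[-2,0]])
    = 0·(2·1 - -2·0) - 0·(0·1 - -2·-2) + 2·(0·0 - 2·-2)
    = 0·2 - 0·-4 + 2·4
    = 0 + 0 + 8 = 8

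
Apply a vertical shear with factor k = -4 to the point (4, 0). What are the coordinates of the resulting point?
(4, -16)

Shear matrix for vertical shear with factor k = -4:
[[1, 0], [-4, 1]]
Result: (4, 0) → (4, -16)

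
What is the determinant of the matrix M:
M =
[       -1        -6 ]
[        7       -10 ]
det(M) = 52

For a 2×2 matrix [[a, b], [c, d]], det = a*d - b*c.
det(M) = (-1)*(-10) - (-6)*(7) = 10 + 42 = 52.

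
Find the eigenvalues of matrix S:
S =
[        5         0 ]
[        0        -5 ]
λ = -5, 5

Solve det(S - λI) = 0. For a 2×2 matrix the characteristic equation is λ² - (trace)λ + det = 0.
trace(S) = a + d = 5 - 5 = 0.
det(S) = a*d - b*c = (5)*(-5) - (0)*(0) = -25 - 0 = -25.
Characteristic equation: λ² - (0)λ + (-25) = 0.
Discriminant = (0)² - 4*(-25) = 0 + 100 = 100.
λ = (0 ± √100) / 2 = (0 ± 10) / 2 = -5, 5.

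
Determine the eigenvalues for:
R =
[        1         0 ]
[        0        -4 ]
λ = -4, 1

Solve det(R - λI) = 0. For a 2×2 matrix the characteristic equation is λ² - (trace)λ + det = 0.
trace(R) = a + d = 1 - 4 = -3.
det(R) = a*d - b*c = (1)*(-4) - (0)*(0) = -4 - 0 = -4.
Characteristic equation: λ² - (-3)λ + (-4) = 0.
Discriminant = (-3)² - 4*(-4) = 9 + 16 = 25.
λ = (-3 ± √25) / 2 = (-3 ± 5) / 2 = -4, 1.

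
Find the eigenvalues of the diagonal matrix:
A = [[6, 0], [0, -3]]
λ₁ = 6, λ₂ = -3

The characteristic polynomial of A is det(A - λI) = (6 - λ)(-3 - λ) = 0.
The roots are λ = 6 and λ = -3, so the eigenvalues are the diagonal entries.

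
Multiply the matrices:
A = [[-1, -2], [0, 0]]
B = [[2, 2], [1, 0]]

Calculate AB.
[[-4, -2], [0, 0]]

Each entry (i,j) of AB = sum over k of A[i][k]*B[k][j].
(AB)[0][0] = (-1)*(2) + (-2)*(1) = -4
(AB)[0][1] = (-1)*(2) + (-2)*(0) = -2
(AB)[1][0] = (0)*(2) + (0)*(1) = 0
(AB)[1][1] = (0)*(2) + (0)*(0) = 0
AB = [[-4, -2], [0, 0]]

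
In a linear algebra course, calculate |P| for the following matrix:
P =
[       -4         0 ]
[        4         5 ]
det(P) = -20

For a 2×2 matrix [[a, b], [c, d]], det = a*d - b*c.
det(P) = (-4)*(5) - (0)*(4) = -20 - 0 = -20.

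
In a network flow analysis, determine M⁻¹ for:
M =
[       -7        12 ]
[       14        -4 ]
det(M) = -140
M⁻¹ =
[     1/35      3/35 ]
[     1/10      1/20 ]

For a 2×2 matrix M = [[a, b], [c, d]] with det(M) ≠ 0, M⁻¹ = (1/det(M)) * [[d, -b], [-c, a]].
det(M) = (-7)*(-4) - (12)*(14) = 28 - 168 = -140.
M⁻¹ = (1/-140) * [[-4, -12], [-14, -7]].
Dividing each entry by -140 and reducing:
M⁻¹ =
[     1/35      3/35 ]
[     1/10      1/20 ]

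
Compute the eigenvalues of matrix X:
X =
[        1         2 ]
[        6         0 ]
λ = -3, 4

Solve det(X - λI) = 0. For a 2×2 matrix the characteristic equation is λ² - (trace)λ + det = 0.
trace(X) = a + d = 1 + 0 = 1.
det(X) = a*d - b*c = (1)*(0) - (2)*(6) = 0 - 12 = -12.
Characteristic equation: λ² - (1)λ + (-12) = 0.
Discriminant = (1)² - 4*(-12) = 1 + 48 = 49.
λ = (1 ± √49) / 2 = (1 ± 7) / 2 = -3, 4.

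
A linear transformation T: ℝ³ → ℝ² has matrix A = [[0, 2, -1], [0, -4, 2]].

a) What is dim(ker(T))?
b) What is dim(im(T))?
dim(ker) = 2, dim(im) = 1

Observe that row 2 = -2 × row 1 (so the rows are linearly dependent).
Thus rank(A) = 1 (only one linearly independent row).
dim(im(T)) = rank(A) = 1.
By the rank-nullity theorem applied to T: ℝ³ → ℝ², rank(A) + nullity(A) = 3 (the domain dimension), so dim(ker(T)) = 3 - 1 = 2.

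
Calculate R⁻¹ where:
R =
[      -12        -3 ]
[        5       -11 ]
det(R) = 147
R⁻¹ =
[  -11/147      1/49 ]
[   -5/147     -4/49 ]

For a 2×2 matrix R = [[a, b], [c, d]] with det(R) ≠ 0, R⁻¹ = (1/det(R)) * [[d, -b], [-c, a]].
det(R) = (-12)*(-11) - (-3)*(5) = 132 + 15 = 147.
R⁻¹ = (1/147) * [[-11, 3], [-5, -12]].
Dividing each entry by 147 and reducing:
R⁻¹ =
[  -11/147      1/49 ]
[   -5/147     -4/49 ]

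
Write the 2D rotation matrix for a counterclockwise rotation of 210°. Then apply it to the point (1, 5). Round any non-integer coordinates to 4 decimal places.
R = [[-√3/2, 1/2], [-1/2, -√3/2]]; R·(1, 5) = (1.6340, -4.8301)

Rotation matrix formula: R(θ) = [[cos θ, -sin θ], [sin θ, cos θ]]
For θ = 210°:
cos(210°) = -√3/2
sin(210°) = -1/2
R = [[-√3/2, 1/2], [-1/2, -√3/2]]
Apply to (1, 5): [-√3/2·1 + (1/2)·5, -1/2·1 + -√3/2·5] = (1.6340, -4.8301)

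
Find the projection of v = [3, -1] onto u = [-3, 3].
[2, -2]

The projection of v onto u is proj_u(v) = ((v·u) / (u·u)) · u.
v·u = (3)*(-3) + (-1)*(3) = -12.
u·u = (-3)*(-3) + (3)*(3) = 18.
coefficient = -12 / 18 = -2/3.
proj_u(v) = -2/3 · [-3, 3] = [2, -2].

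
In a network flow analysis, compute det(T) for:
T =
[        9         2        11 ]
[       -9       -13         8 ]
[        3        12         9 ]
det(T) = -2466

Expand along row 0 (cofactor expansion): det(T) = a*(e*i - f*h) - b*(d*i - f*g) + c*(d*h - e*g), where the 3×3 is [[a, b, c], [d, e, f], [g, h, i]].
Minor M_00 = (-13)*(9) - (8)*(12) = -117 - 96 = -213.
Minor M_01 = (-9)*(9) - (8)*(3) = -81 - 24 = -105.
Minor M_02 = (-9)*(12) - (-13)*(3) = -108 + 39 = -69.
det(T) = (9)*(-213) - (2)*(-105) + (11)*(-69) = -1917 + 210 - 759 = -2466.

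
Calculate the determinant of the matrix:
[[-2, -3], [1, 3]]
-3

For a 2×2 matrix [[a, b], [c, d]], det = ad - bc
det = (-2)(3) - (-3)(1) = -6 - -3 = -3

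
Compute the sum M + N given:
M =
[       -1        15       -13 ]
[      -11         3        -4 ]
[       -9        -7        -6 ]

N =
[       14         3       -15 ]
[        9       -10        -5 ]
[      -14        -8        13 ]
M + N =
[       13        18       -28 ]
[       -2        -7        -9 ]
[      -23       -15         7 ]

Matrix addition is elementwise: (M+N)[i][j] = M[i][j] + N[i][j].
  (M+N)[0][0] = (-1) + (14) = 13
  (M+N)[0][1] = (15) + (3) = 18
  (M+N)[0][2] = (-13) + (-15) = -28
  (M+N)[1][0] = (-11) + (9) = -2
  (M+N)[1][1] = (3) + (-10) = -7
  (M+N)[1][2] = (-4) + (-5) = -9
  (M+N)[2][0] = (-9) + (-14) = -23
  (M+N)[2][1] = (-7) + (-8) = -15
  (M+N)[2][2] = (-6) + (13) = 7
M + N =
[       13        18       -28 ]
[       -2        -7        -9 ]
[      -23       -15         7 ]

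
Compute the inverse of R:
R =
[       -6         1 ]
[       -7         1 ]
det(R) = 1
R⁻¹ =
[        1        -1 ]
[        7        -6 ]

For a 2×2 matrix R = [[a, b], [c, d]] with det(R) ≠ 0, R⁻¹ = (1/det(R)) * [[d, -b], [-c, a]].
det(R) = (-6)*(1) - (1)*(-7) = -6 + 7 = 1.
R⁻¹ = (1/1) * [[1, -1], [7, -6]].
Dividing each entry by 1 and reducing:
R⁻¹ =
[        1        -1 ]
[        7        -6 ]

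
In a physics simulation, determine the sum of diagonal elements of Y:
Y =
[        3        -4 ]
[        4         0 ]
tr(Y) = 3 + 0 = 3

The trace of a square matrix is the sum of its diagonal entries.
Diagonal entries of Y: Y[0][0] = 3, Y[1][1] = 0.
tr(Y) = 3 + 0 = 3.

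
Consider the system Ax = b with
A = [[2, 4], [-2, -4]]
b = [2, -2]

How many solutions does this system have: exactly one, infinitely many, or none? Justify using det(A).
Infinitely many solutions

det(A) = (2)*(-4) - (4)*(-2) = 0, so A is singular (column 2 is 2 times column 1).
b = [2, -2] = 1 * column 1 of A, so b lies in the column space of A.
A singular matrix whose right-hand side is in its column space gives a 1-parameter family of solutions — infinitely many.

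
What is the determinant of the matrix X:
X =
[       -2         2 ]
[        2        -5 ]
det(X) = 6

For a 2×2 matrix [[a, b], [c, d]], det = a*d - b*c.
det(X) = (-2)*(-5) - (2)*(2) = 10 - 4 = 6.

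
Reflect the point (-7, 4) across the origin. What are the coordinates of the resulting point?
(7, -4)

Reflection across origin: (-7, 4) → (7, -4)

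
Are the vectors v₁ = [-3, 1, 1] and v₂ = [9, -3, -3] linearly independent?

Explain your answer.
No, linearly dependent (v₂ = -3·v₁)

Check whether there is a scalar k with v₂ = k·v₁.
Comparing components, k = -3 satisfies -3·[-3, 1, 1] = [9, -3, -3].
Since v₂ is a scalar multiple of v₁, the two vectors are linearly dependent.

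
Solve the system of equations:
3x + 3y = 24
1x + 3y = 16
x = 4, y = 4

Use elimination (row reduction):
Equation 1: 3x + 3y = 24.
Equation 2: 1x + 3y = 16.
Multiply Eq1 by 1 and Eq2 by 3: 3x + 3y = 24;  3x + 9y = 48.
Subtract: (6)y = 24, so y = 4.
Back-substitute into Eq1: 3x + 3*(4) = 24, so x = 4.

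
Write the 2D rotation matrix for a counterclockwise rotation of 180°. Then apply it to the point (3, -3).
R = [[-1, 0], [0, -1]]; R·(3, -3) = (-3, 3)

Rotation matrix formula: R(θ) = [[cos θ, -sin θ], [sin θ, cos θ]]
For θ = 180°:
cos(180°) = -1
sin(180°) = 0
R = [[-1, 0], [0, -1]]
Apply to (3, -3): [-1·3 + (0)·-3, 0·3 + -1·-3] = (-3, 3)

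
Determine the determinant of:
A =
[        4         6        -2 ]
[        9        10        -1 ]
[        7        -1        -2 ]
det(A) = 140

Expand along row 0 (cofactor expansion): det(A) = a*(e*i - f*h) - b*(d*i - f*g) + c*(d*h - e*g), where the 3×3 is [[a, b, c], [d, e, f], [g, h, i]].
Minor M_00 = (10)*(-2) - (-1)*(-1) = -20 - 1 = -21.
Minor M_01 = (9)*(-2) - (-1)*(7) = -18 + 7 = -11.
Minor M_02 = (9)*(-1) - (10)*(7) = -9 - 70 = -79.
det(A) = (4)*(-21) - (6)*(-11) + (-2)*(-79) = -84 + 66 + 158 = 140.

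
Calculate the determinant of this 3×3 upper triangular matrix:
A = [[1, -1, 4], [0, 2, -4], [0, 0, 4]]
8

The determinant of a triangular matrix is the product of its diagonal entries (the off-diagonal entries above the diagonal do not affect it).
det(A) = (1) * (2) * (4) = 8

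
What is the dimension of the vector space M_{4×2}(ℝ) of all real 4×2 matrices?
Dimension = 8

A real 4×2 matrix is determined by its 4·2 = 8 independent entries.
A standard basis is {E_ij : 1 ≤ i ≤ 4, 1 ≤ j ≤ 2}, where E_ij has a 1 in position (i, j) and 0 elsewhere — there are 8 such matrices, and they are linearly independent and span M_{4×2}(ℝ).
Therefore dim(M_{4×2}(ℝ)) = 8.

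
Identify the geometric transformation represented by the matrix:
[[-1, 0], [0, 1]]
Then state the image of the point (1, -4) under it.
reflection across the y-axis; image of (1, -4) is (-1, -4)

This is a symmetric orthogonal matrix with determinant -1, which characterizes a reflection in ℝ².
The matrix [[-1, 0], [0, 1]] represents: reflection across the y-axis.
Applying it to (1, -4): [-1·1 + 0·-4, 0·1 + 1·-4] = (-1, -4).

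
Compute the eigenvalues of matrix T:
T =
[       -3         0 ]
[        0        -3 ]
λ = -3, -3

Solve det(T - λI) = 0. For a 2×2 matrix the characteristic equation is λ² - (trace)λ + det = 0.
trace(T) = a + d = -3 - 3 = -6.
det(T) = a*d - b*c = (-3)*(-3) - (0)*(0) = 9 - 0 = 9.
Characteristic equation: λ² - (-6)λ + (9) = 0.
Discriminant = (-6)² - 4*(9) = 36 - 36 = 0.
λ = (-6 ± √0) / 2 = (-6 ± 0) / 2 = -3, -3.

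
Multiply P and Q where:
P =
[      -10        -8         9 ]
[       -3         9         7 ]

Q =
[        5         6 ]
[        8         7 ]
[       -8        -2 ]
PQ =
[     -186      -134 ]
[        1        31 ]

Matrix multiplication: (PQ)[i][j] = sum over k of P[i][k] * Q[k][j].
  (PQ)[0][0] = (-10)*(5) + (-8)*(8) + (9)*(-8) = -186
  (PQ)[0][1] = (-10)*(6) + (-8)*(7) + (9)*(-2) = -134
  (PQ)[1][0] = (-3)*(5) + (9)*(8) + (7)*(-8) = 1
  (PQ)[1][1] = (-3)*(6) + (9)*(7) + (7)*(-2) = 31
PQ =
[     -186      -134 ]
[        1        31 ]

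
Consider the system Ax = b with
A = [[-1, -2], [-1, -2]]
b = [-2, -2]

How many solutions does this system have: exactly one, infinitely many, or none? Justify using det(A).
Infinitely many solutions

det(A) = (-1)*(-2) - (-2)*(-1) = 0, so A is singular (column 2 is 2 times column 1).
b = [-2, -2] = 2 * column 1 of A, so b lies in the column space of A.
A singular matrix whose right-hand side is in its column space gives a 1-parameter family of solutions — infinitely many.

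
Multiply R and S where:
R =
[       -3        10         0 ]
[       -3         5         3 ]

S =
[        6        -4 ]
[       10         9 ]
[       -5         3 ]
RS =
[       82       102 ]
[       17        66 ]

Matrix multiplication: (RS)[i][j] = sum over k of R[i][k] * S[k][j].
  (RS)[0][0] = (-3)*(6) + (10)*(10) + (0)*(-5) = 82
  (RS)[0][1] = (-3)*(-4) + (10)*(9) + (0)*(3) = 102
  (RS)[1][0] = (-3)*(6) + (5)*(10) + (3)*(-5) = 17
  (RS)[1][1] = (-3)*(-4) + (5)*(9) + (3)*(3) = 66
RS =
[       82       102 ]
[       17        66 ]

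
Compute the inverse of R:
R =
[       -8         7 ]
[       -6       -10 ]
det(R) = 122
R⁻¹ =
[    -5/61    -7/122 ]
[     3/61     -4/61 ]

For a 2×2 matrix R = [[a, b], [c, d]] with det(R) ≠ 0, R⁻¹ = (1/det(R)) * [[d, -b], [-c, a]].
det(R) = (-8)*(-10) - (7)*(-6) = 80 + 42 = 122.
R⁻¹ = (1/122) * [[-10, -7], [6, -8]].
Dividing each entry by 122 and reducing:
R⁻¹ =
[    -5/61    -7/122 ]
[     3/61     -4/61 ]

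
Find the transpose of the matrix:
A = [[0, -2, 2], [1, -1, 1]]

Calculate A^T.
[[0, 1], [-2, -1], [2, 1]]

The transpose sends entry (i,j) to (j,i); rows become columns.
Row 0 of A: [0, -2, 2] -> column 0 of A^T.
Row 1 of A: [1, -1, 1] -> column 1 of A^T.
A^T = [[0, 1], [-2, -1], [2, 1]]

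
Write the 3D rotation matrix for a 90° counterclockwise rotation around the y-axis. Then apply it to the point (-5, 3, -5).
R = [[0, 0, 1], [0, 1, 0], [-1, 0, 0]]; R·(-5, 3, -5) = (-5, 3, 5)

Rotation matrix for 90° around y-axis:
cos(90°) = 0, sin(90°) = 1
R = [[0, 0, 1], [0, 1, 0], [-1, 0, 0]]
Apply to (-5, 3, -5): R·[-5, 3, -5]ᵀ = (-5, 3, 5)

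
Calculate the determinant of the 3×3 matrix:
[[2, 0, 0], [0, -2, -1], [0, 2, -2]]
12

Expansion along first row:
det = 2·det([[-2,-1],[2,-2]]) - 0·det([[0,-1],[0,-2]]) + 0·det([[0,-2],[0,2]])
    = 2·(-2·-2 - -1·2) - 0·(0·-2 - -1·0) + 0·(0·2 - -2·0)
    = 2·6 - 0·0 + 0·0
    = 12 + 0 + 0 = 12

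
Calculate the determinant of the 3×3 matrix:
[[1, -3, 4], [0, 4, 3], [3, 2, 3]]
-69

Expansion along first row:
det = 1·det([[4,3],[2,3]]) - -3·det([[0,3],[3,3]]) + 4·det([[0,4],[3,2]])
    = 1·(4·3 - 3·2) - -3·(0·3 - 3·3) + 4·(0·2 - 4·3)
    = 1·6 - -3·-9 + 4·-12
    = 6 + -27 + -48 = -69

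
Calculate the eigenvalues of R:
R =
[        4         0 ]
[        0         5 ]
λ = 4, 5

Solve det(R - λI) = 0. For a 2×2 matrix the characteristic equation is λ² - (trace)λ + det = 0.
trace(R) = a + d = 4 + 5 = 9.
det(R) = a*d - b*c = (4)*(5) - (0)*(0) = 20 - 0 = 20.
Characteristic equation: λ² - (9)λ + (20) = 0.
Discriminant = (9)² - 4*(20) = 81 - 80 = 1.
λ = (9 ± √1) / 2 = (9 ± 1) / 2 = 4, 5.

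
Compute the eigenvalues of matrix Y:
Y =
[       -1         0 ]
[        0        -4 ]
λ = -4, -1

Solve det(Y - λI) = 0. For a 2×2 matrix the characteristic equation is λ² - (trace)λ + det = 0.
trace(Y) = a + d = -1 - 4 = -5.
det(Y) = a*d - b*c = (-1)*(-4) - (0)*(0) = 4 - 0 = 4.
Characteristic equation: λ² - (-5)λ + (4) = 0.
Discriminant = (-5)² - 4*(4) = 25 - 16 = 9.
λ = (-5 ± √9) / 2 = (-5 ± 3) / 2 = -4, -1.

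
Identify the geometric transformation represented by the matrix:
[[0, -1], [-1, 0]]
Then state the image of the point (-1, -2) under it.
reflection across the line y = -x; image of (-1, -2) is (2, 1)

This is a symmetric orthogonal matrix with determinant -1, which characterizes a reflection in ℝ².
The matrix [[0, -1], [-1, 0]] represents: reflection across the line y = -x.
Applying it to (-1, -2): [0·-1 + -1·-2, -1·-1 + 0·-2] = (2, 1).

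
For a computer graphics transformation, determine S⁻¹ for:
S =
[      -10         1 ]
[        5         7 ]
det(S) = -75
S⁻¹ =
[    -7/75      1/75 ]
[     1/15      2/15 ]

For a 2×2 matrix S = [[a, b], [c, d]] with det(S) ≠ 0, S⁻¹ = (1/det(S)) * [[d, -b], [-c, a]].
det(S) = (-10)*(7) - (1)*(5) = -70 - 5 = -75.
S⁻¹ = (1/-75) * [[7, -1], [-5, -10]].
Dividing each entry by -75 and reducing:
S⁻¹ =
[    -7/75      1/75 ]
[     1/15      2/15 ]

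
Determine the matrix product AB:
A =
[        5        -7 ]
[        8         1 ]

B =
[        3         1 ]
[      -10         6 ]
AB =
[       85       -37 ]
[       14        14 ]

Matrix multiplication: (AB)[i][j] = sum over k of A[i][k] * B[k][j].
  (AB)[0][0] = (5)*(3) + (-7)*(-10) = 85
  (AB)[0][1] = (5)*(1) + (-7)*(6) = -37
  (AB)[1][0] = (8)*(3) + (1)*(-10) = 14
  (AB)[1][1] = (8)*(1) + (1)*(6) = 14
AB =
[       85       -37 ]
[       14        14 ]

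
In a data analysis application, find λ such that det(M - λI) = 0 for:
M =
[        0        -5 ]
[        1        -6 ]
λ = -5, -1

Solve det(M - λI) = 0. For a 2×2 matrix the characteristic equation is λ² - (trace)λ + det = 0.
trace(M) = a + d = 0 - 6 = -6.
det(M) = a*d - b*c = (0)*(-6) - (-5)*(1) = 0 + 5 = 5.
Characteristic equation: λ² - (-6)λ + (5) = 0.
Discriminant = (-6)² - 4*(5) = 36 - 20 = 16.
λ = (-6 ± √16) / 2 = (-6 ± 4) / 2 = -5, -1.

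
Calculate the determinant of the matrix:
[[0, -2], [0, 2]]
0

For a 2×2 matrix [[a, b], [c, d]], det = ad - bc
det = (0)(2) - (-2)(0) = 0 - 0 = 0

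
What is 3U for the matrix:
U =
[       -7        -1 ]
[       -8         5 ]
3U =
[      -21        -3 ]
[      -24        15 ]

Scalar multiplication is elementwise: (3U)[i][j] = 3 * U[i][j].
  (3U)[0][0] = 3 * (-7) = -21
  (3U)[0][1] = 3 * (-1) = -3
  (3U)[1][0] = 3 * (-8) = -24
  (3U)[1][1] = 3 * (5) = 15
3U =
[      -21        -3 ]
[      -24        15 ]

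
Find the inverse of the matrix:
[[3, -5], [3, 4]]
[[4/27, 5/27], [-1/9, 1/9]]

For [[a,b],[c,d]], inverse = (1/det)·[[d,-b],[-c,a]]
det = 3·4 - -5·3 = 27
Inverse = (1/27)·[[4, 5], [-3, 3]]
        = [[4/27, 5/27], [-1/9, 1/9]]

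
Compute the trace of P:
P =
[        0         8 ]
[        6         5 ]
tr(P) = 0 + 5 = 5

The trace of a square matrix is the sum of its diagonal entries.
Diagonal entries of P: P[0][0] = 0, P[1][1] = 5.
tr(P) = 0 + 5 = 5.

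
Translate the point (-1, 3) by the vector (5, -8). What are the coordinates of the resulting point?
(4, -5)

Translation by (5, -8):
x' = -1 + 5 = 4
y' = 3 + -8 = -5
Homogeneous matrix: [[1, 0, 5], [0, 1, -8], [0, 0, 1]]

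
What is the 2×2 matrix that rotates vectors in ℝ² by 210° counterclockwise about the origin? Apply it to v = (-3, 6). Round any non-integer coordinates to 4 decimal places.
R = [[-√3/2, 1/2], [-1/2, -√3/2]]; R·v = (5.5981, -3.6962)

A counterclockwise rotation by angle θ in ℝ² has matrix R(θ) = [[cos θ, -sin θ], [sin θ, cos θ]].
For θ = 210°: cos θ = -√3/2, sin θ = -1/2.
R(210°) = [[-√3/2, 1/2], [-1/2, -√3/2]].
R·v = [-√3/2·-3 + (1/2)·6, -1/2·-3 + -√3/2·6] = (5.5981, -3.6962).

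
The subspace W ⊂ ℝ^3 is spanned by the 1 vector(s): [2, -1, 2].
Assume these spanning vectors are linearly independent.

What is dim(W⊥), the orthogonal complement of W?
dim(W⊥) = 2

For any subspace W of ℝ^n, dim(W) + dim(W⊥) = n (the whole-space dimension).
Here the given 1 vectors are linearly independent, so dim(W) = 1.
Thus dim(W⊥) = n - dim(W) = 3 - 1 = 2.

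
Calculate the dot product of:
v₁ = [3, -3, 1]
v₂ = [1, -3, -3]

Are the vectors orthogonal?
9, No

The dot product is the sum of products of corresponding components.
v₁·v₂ = (3)*(1) + (-3)*(-3) + (1)*(-3) = 3 + 9 - 3 = 9.
Two vectors are orthogonal iff their dot product is 0; here the dot product is 9, so the vectors are not orthogonal.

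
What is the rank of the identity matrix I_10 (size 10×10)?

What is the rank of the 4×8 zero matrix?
rank(I_10) = 10, rank(0) = 0

The identity I_10 has 10 columns that are the standard basis vectors e_1, …, e_10. These are linearly independent, so all 10 columns are pivots and rank(I_10) = 10.
The 4×8 zero matrix has every entry zero, so every row is the zero row and there are no pivots; rank(0) = 0.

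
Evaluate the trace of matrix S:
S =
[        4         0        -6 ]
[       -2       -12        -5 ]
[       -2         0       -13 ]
tr(S) = 4 - 12 - 13 = -21

The trace of a square matrix is the sum of its diagonal entries.
Diagonal entries of S: S[0][0] = 4, S[1][1] = -12, S[2][2] = -13.
tr(S) = 4 - 12 - 13 = -21.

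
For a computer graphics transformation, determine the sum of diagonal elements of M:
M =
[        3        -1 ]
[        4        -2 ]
tr(M) = 3 - 2 = 1

The trace of a square matrix is the sum of its diagonal entries.
Diagonal entries of M: M[0][0] = 3, M[1][1] = -2.
tr(M) = 3 - 2 = 1.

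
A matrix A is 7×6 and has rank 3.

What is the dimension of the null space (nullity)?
3

The rank-nullity theorem for an m×n matrix states:
rank(A) + nullity(A) = n (the number of columns).
Here n = 6 and rank(A) = 3, so nullity(A) = 6 - 3 = 3.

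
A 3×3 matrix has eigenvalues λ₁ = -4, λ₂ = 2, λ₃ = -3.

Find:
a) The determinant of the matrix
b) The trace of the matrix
det = 24, trace = -5

Two standard eigenvalue identities:
- det(A) equals the product of the eigenvalues (counted with multiplicity).
- trace(A) equals the sum of the eigenvalues.
det(A) = (-4)*(2)*(-3) = 24.
trace(A) = -4 + 2 - 3 = -5.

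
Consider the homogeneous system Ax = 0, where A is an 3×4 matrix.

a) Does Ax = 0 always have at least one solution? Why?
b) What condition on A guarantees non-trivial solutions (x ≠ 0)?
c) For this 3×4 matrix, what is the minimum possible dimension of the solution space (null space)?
a) Yes, x = 0 is always a solution. b) When A has linearly dependent columns (rank < n). c) Minimum nullity = 1.

a) x = 0 satisfies A·0 = 0, so the zero vector is always a solution.
b) Non-trivial solutions exist iff the columns of A are linearly dependent, equivalently rank(A) < n (the number of columns).
c) By rank-nullity, rank(A) + nullity(A) = n = 4. Since A has only 3 rows, rank(A) ≤ 3, so nullity(A) ≥ 4 - 3 = 1.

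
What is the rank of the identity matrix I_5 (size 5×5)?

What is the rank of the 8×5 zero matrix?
rank(I_5) = 5, rank(0) = 0

The identity I_5 has 5 columns that are the standard basis vectors e_1, …, e_5. These are linearly independent, so all 5 columns are pivots and rank(I_5) = 5.
The 8×5 zero matrix has every entry zero, so every row is the zero row and there are no pivots; rank(0) = 0.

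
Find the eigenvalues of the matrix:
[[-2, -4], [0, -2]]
λ = -2 and λ = -2

Characteristic equation: det(A - λI) = 0
λ² - (trace)λ + (det) = 0
λ² - (-4)λ + (4) = 0
λ² + 4λ + 4 = 0
Solving: λ = -2, -2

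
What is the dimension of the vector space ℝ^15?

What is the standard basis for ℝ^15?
Dimension = 15; standard basis = {e_1, e_2, e_3, …, e_15}

ℝ^15 is the space of 15-tuples of real numbers; its dimension is 15.
The standard basis consists of 15 vectors: e_1, e_2, e_3, …, e_15, where e_i is the vector with 1 in position i and 0 elsewhere.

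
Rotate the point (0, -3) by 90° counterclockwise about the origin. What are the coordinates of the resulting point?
(3, 0)

Rotation matrix R(θ) = [[cos θ, -sin θ], [sin θ, cos θ]]; for θ = 90°:
R = [[0, -1], [1, 0]]
Result: R × [0, -3]ᵀ = [0·0 + (-1)·-3, 1·0 + (0)·-3]ᵀ = (3, 0)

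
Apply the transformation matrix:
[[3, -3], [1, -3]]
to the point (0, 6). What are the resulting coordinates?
(-18, -18)

Matrix multiplication:
[[3, -3], [1, -3]] × [0, 6]ᵀ
= [3×0 + -3×6, 1×0 + -3×6]ᵀ
= [-18.0000, -18.0000]ᵀ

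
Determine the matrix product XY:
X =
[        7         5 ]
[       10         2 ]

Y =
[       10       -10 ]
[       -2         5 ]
XY =
[       60       -45 ]
[       96       -90 ]

Matrix multiplication: (XY)[i][j] = sum over k of X[i][k] * Y[k][j].
  (XY)[0][0] = (7)*(10) + (5)*(-2) = 60
  (XY)[0][1] = (7)*(-10) + (5)*(5) = -45
  (XY)[1][0] = (10)*(10) + (2)*(-2) = 96
  (XY)[1][1] = (10)*(-10) + (2)*(5) = -90
XY =
[       60       -45 ]
[       96       -90 ]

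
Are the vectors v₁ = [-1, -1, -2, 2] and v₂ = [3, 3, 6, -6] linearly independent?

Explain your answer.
No, linearly dependent (v₂ = -3·v₁)

Check whether there is a scalar k with v₂ = k·v₁.
Comparing components, k = -3 satisfies -3·[-1, -1, -2, 2] = [3, 3, 6, -6].
Since v₂ is a scalar multiple of v₁, the two vectors are linearly dependent.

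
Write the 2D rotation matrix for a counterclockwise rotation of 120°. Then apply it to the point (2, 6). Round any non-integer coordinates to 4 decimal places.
R = [[-1/2, -√3/2], [√3/2, -1/2]]; R·(2, 6) = (-6.1962, -1.2679)

Rotation matrix formula: R(θ) = [[cos θ, -sin θ], [sin θ, cos θ]]
For θ = 120°:
cos(120°) = -1/2
sin(120°) = √3/2
R = [[-1/2, -√3/2], [√3/2, -1/2]]
Apply to (2, 6): [-1/2·2 + (-√3/2)·6, √3/2·2 + -1/2·6] = (-6.1962, -1.2679)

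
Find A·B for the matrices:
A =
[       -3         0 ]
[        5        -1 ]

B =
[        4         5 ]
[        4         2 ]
AB =
[      -12       -15 ]
[       16        23 ]

Matrix multiplication: (AB)[i][j] = sum over k of A[i][k] * B[k][j].
  (AB)[0][0] = (-3)*(4) + (0)*(4) = -12
  (AB)[0][1] = (-3)*(5) + (0)*(2) = -15
  (AB)[1][0] = (5)*(4) + (-1)*(4) = 16
  (AB)[1][1] = (5)*(5) + (-1)*(2) = 23
AB =
[      -12       -15 ]
[       16        23 ]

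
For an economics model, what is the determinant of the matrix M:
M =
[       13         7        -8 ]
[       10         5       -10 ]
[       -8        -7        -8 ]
det(M) = -70

Expand along row 0 (cofactor expansion): det(M) = a*(e*i - f*h) - b*(d*i - f*g) + c*(d*h - e*g), where the 3×3 is [[a, b, c], [d, e, f], [g, h, i]].
Minor M_00 = (5)*(-8) - (-10)*(-7) = -40 - 70 = -110.
Minor M_01 = (10)*(-8) - (-10)*(-8) = -80 - 80 = -160.
Minor M_02 = (10)*(-7) - (5)*(-8) = -70 + 40 = -30.
det(M) = (13)*(-110) - (7)*(-160) + (-8)*(-30) = -1430 + 1120 + 240 = -70.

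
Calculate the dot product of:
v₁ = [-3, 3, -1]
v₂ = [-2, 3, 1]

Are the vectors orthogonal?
14, No

The dot product is the sum of products of corresponding components.
v₁·v₂ = (-3)*(-2) + (3)*(3) + (-1)*(1) = 6 + 9 - 1 = 14.
Two vectors are orthogonal iff their dot product is 0; here the dot product is 14, so the vectors are not orthogonal.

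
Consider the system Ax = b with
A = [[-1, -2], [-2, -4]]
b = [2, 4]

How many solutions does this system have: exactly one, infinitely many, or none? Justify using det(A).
Infinitely many solutions

det(A) = (-1)*(-4) - (-2)*(-2) = 0, so A is singular (column 2 is 2 times column 1).
b = [2, 4] = -2 * column 1 of A, so b lies in the column space of A.
A singular matrix whose right-hand side is in its column space gives a 1-parameter family of solutions — infinitely many.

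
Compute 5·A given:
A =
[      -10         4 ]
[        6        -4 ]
5A =
[      -50        20 ]
[       30       -20 ]

Scalar multiplication is elementwise: (5A)[i][j] = 5 * A[i][j].
  (5A)[0][0] = 5 * (-10) = -50
  (5A)[0][1] = 5 * (4) = 20
  (5A)[1][0] = 5 * (6) = 30
  (5A)[1][1] = 5 * (-4) = -20
5A =
[      -50        20 ]
[       30       -20 ]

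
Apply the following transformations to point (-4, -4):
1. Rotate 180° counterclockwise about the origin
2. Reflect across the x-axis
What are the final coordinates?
(4, -4)

Step 1: Rotate 180° → (4, 4)
Step 2: Reflect across the x-axis → (4, -4)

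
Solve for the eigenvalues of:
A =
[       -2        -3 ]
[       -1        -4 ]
λ = -5, -1

Solve det(A - λI) = 0. For a 2×2 matrix the characteristic equation is λ² - (trace)λ + det = 0.
trace(A) = a + d = -2 - 4 = -6.
det(A) = a*d - b*c = (-2)*(-4) - (-3)*(-1) = 8 - 3 = 5.
Characteristic equation: λ² - (-6)λ + (5) = 0.
Discriminant = (-6)² - 4*(5) = 36 - 20 = 16.
λ = (-6 ± √16) / 2 = (-6 ± 4) / 2 = -5, -1.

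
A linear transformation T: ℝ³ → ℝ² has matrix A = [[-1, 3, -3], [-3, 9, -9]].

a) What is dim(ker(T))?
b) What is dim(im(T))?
dim(ker) = 2, dim(im) = 1

Observe that row 2 = 3 × row 1 (so the rows are linearly dependent).
Thus rank(A) = 1 (only one linearly independent row).
dim(im(T)) = rank(A) = 1.
By the rank-nullity theorem applied to T: ℝ³ → ℝ², rank(A) + nullity(A) = 3 (the domain dimension), so dim(ker(T)) = 3 - 1 = 2.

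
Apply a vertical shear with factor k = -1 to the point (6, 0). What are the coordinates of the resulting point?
(6, -6)

Shear matrix for vertical shear with factor k = -1:
[[1, 0], [-1, 1]]
Result: (6, 0) → (6, -6)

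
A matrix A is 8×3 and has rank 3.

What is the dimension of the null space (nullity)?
0

The rank-nullity theorem for an m×n matrix states:
rank(A) + nullity(A) = n (the number of columns).
Here n = 3 and rank(A) = 3, so nullity(A) = 3 - 3 = 0.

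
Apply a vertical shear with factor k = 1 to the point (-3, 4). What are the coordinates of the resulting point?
(-3, 1)

Shear matrix for vertical shear with factor k = 1:
[[1, 0], [1, 1]]
Result: (-3, 4) → (-3, 1)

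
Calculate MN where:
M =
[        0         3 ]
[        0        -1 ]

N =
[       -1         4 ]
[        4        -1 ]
MN =
[       12        -3 ]
[       -4         1 ]

Matrix multiplication: (MN)[i][j] = sum over k of M[i][k] * N[k][j].
  (MN)[0][0] = (0)*(-1) + (3)*(4) = 12
  (MN)[0][1] = (0)*(4) + (3)*(-1) = -3
  (MN)[1][0] = (0)*(-1) + (-1)*(4) = -4
  (MN)[1][1] = (0)*(4) + (-1)*(-1) = 1
MN =
[       12        -3 ]
[       -4         1 ]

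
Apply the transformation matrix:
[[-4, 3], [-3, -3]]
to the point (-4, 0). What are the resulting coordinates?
(16, 12)

Matrix multiplication:
[[-4, 3], [-3, -3]] × [-4, 0]ᵀ
= [-4×-4 + 3×0, -3×-4 + -3×0]ᵀ
= [16.0000, 12.0000]ᵀ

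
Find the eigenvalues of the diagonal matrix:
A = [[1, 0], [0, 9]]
λ₁ = 1, λ₂ = 9

The characteristic polynomial of A is det(A - λI) = (1 - λ)(9 - λ) = 0.
The roots are λ = 1 and λ = 9, so the eigenvalues are the diagonal entries.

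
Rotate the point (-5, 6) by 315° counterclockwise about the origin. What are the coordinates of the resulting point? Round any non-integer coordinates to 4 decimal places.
(0.7071, 7.7782)

Rotation matrix R(θ) = [[cos θ, -sin θ], [sin θ, cos θ]]; for θ = 315°:
R = [[√2/2, √2/2], [-√2/2, √2/2]]
Result: R × [-5, 6]ᵀ = [√2/2·-5 + (√2/2)·6, -√2/2·-5 + (√2/2)·6]ᵀ = (0.7071, 7.7782)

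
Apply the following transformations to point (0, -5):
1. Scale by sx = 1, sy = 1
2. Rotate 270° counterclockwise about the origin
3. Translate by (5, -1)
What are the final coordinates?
(0, -1)

Step 1: Scale → (0, -5)
Step 2: Rotate 270° → (-5, 0)
Step 3: Translate → (0, -1)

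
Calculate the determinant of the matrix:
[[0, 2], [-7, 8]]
14

For a 2×2 matrix [[a, b], [c, d]], det = ad - bc
det = (0)(8) - (2)(-7) = 0 - -14 = 14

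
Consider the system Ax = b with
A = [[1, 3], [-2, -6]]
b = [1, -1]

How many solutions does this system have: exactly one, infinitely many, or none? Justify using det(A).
No solution

det(A) = (1)*(-6) - (3)*(-2) = 0, so A is singular.
The column space of A is span(column 1) = span([1, -2]).
b = [1, -1] is not a scalar multiple of column 1, so b ∉ column space and the system is inconsistent — no solution.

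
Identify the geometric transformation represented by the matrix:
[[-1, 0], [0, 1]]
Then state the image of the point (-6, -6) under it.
reflection across the y-axis; image of (-6, -6) is (6, -6)

This is a symmetric orthogonal matrix with determinant -1, which characterizes a reflection in ℝ².
The matrix [[-1, 0], [0, 1]] represents: reflection across the y-axis.
Applying it to (-6, -6): [-1·-6 + 0·-6, 0·-6 + 1·-6] = (6, -6).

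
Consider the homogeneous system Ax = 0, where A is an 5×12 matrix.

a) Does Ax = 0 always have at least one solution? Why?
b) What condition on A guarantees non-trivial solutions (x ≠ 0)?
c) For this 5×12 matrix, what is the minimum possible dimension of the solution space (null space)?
a) Yes, x = 0 is always a solution. b) When A has linearly dependent columns (rank < n). c) Minimum nullity = 7.

a) x = 0 satisfies A·0 = 0, so the zero vector is always a solution.
b) Non-trivial solutions exist iff the columns of A are linearly dependent, equivalently rank(A) < n (the number of columns).
c) By rank-nullity, rank(A) + nullity(A) = n = 12. Since A has only 5 rows, rank(A) ≤ 5, so nullity(A) ≥ 12 - 5 = 7.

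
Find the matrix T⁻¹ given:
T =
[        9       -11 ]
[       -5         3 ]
det(T) = -28
T⁻¹ =
[    -3/28    -11/28 ]
[    -5/28     -9/28 ]

For a 2×2 matrix T = [[a, b], [c, d]] with det(T) ≠ 0, T⁻¹ = (1/det(T)) * [[d, -b], [-c, a]].
det(T) = (9)*(3) - (-11)*(-5) = 27 - 55 = -28.
T⁻¹ = (1/-28) * [[3, 11], [5, 9]].
Dividing each entry by -28 and reducing:
T⁻¹ =
[    -3/28    -11/28 ]
[    -5/28     -9/28 ]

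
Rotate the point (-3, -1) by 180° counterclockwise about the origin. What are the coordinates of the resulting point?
(3, 1)

Rotation matrix R(θ) = [[cos θ, -sin θ], [sin θ, cos θ]]; for θ = 180°:
R = [[-1, 0], [0, -1]]
Result: R × [-3, -1]ᵀ = [-1·-3 + (0)·-1, 0·-3 + (-1)·-1]ᵀ = (3, 1)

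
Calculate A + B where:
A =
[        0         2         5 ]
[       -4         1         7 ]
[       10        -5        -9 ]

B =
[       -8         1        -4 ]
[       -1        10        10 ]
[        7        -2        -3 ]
A + B =
[       -8         3         1 ]
[       -5        11        17 ]
[       17        -7       -12 ]

Matrix addition is elementwise: (A+B)[i][j] = A[i][j] + B[i][j].
  (A+B)[0][0] = (0) + (-8) = -8
  (A+B)[0][1] = (2) + (1) = 3
  (A+B)[0][2] = (5) + (-4) = 1
  (A+B)[1][0] = (-4) + (-1) = -5
  (A+B)[1][1] = (1) + (10) = 11
  (A+B)[1][2] = (7) + (10) = 17
  (A+B)[2][0] = (10) + (7) = 17
  (A+B)[2][1] = (-5) + (-2) = -7
  (A+B)[2][2] = (-9) + (-3) = -12
A + B =
[       -8         3         1 ]
[       -5        11        17 ]
[       17        -7       -12 ]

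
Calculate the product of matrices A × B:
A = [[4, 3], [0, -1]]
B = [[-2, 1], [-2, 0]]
[[-14, 4], [2, 0]]

Matrix multiplication:
C[0][0] = 4×-2 + 3×-2 = -14
C[0][1] = 4×1 + 3×0 = 4
C[1][0] = 0×-2 + -1×-2 = 2
C[1][1] = 0×1 + -1×0 = 0
Result: [[-14, 4], [2, 0]]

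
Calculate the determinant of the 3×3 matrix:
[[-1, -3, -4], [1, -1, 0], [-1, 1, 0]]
0

Expansion along first row:
det = -1·det([[-1,0],[1,0]]) - -3·det([[1,0],[-1,0]]) + -4·det([[1,-1],[-1,1]])
    = -1·(-1·0 - 0·1) - -3·(1·0 - 0·-1) + -4·(1·1 - -1·-1)
    = -1·0 - -3·0 + -4·0
    = 0 + 0 + 0 = 0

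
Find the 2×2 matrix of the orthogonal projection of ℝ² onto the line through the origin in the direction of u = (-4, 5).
[[16/41, -20/41], [-20/41, 25/41]]

The orthogonal projection onto the line spanned by a nonzero vector u = (a, b) has matrix P = (u uᵀ) / (uᵀ u) = (1/(a² + b²)) · [[a², ab], [ab, b²]].
Here u = (-4, 5), so a² + b² = 16 + 25 = 41.
P = (1/41) · [[16, -20], [-20, 25]] = [[16/41, -20/41], [-20/41, 25/41]].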